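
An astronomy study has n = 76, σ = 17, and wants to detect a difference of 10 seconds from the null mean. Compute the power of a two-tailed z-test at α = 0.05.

SE = σ/√n = 17/√76 = 1.95. Non-centrality λ = d/SE = 10/1.95 = 5.128. Power ≈ Φ(λ - z_{α/2}) = Φ(5.128 - 1.96) = Φ(3.168) = 0.999.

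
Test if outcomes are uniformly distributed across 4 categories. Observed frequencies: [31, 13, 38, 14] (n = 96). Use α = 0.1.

Expected = 24 each. χ² = Σ(O-E)²/E = 19.417. df = 3, critical value = 6.251. Reject H₀.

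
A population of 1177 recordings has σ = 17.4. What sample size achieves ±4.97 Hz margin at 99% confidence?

Without FPC: n₀ = (2.576×17.4/4.97)² = 81.335. With FPC: n = n₀N/(n₀+N-1) = 76.1 → n = 77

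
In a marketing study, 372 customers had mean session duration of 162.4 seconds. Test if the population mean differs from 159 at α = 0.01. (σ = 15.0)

z = (x̄ - μ₀)/(σ/√n) = (162.4 - 159)/(15.0/√372) = 4.372. Critical value: ±2.576. Since |4.372| > 2.576, Reject H₀.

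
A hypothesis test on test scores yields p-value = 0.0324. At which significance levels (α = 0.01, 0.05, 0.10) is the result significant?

p = 0.0324. Significant at: α = 0.05, 0.1.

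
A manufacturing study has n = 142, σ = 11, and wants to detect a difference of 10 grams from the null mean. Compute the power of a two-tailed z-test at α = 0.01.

SE = σ/√n = 11/√142 = 0.923. Non-centrality λ = d/SE = 10/0.923 = 10.833. Power ≈ Φ(λ - z_{α/2}) = Φ(10.833 - 2.576) = Φ(8.257) = 1.0.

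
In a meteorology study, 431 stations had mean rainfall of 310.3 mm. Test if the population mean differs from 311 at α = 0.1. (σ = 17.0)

z = (x̄ - μ₀)/(σ/√n) = (310.3 - 311)/(17.0/√431) = -0.855. Critical value: ±1.645. Since |-0.855| ≤ 1.645, Fail to reject H₀.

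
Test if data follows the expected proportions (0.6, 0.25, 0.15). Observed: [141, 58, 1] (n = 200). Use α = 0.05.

Expected: [120.0, 50.0, 30.0]. χ² = 32.988. df = 2, critical = 5.991. Reject H₀.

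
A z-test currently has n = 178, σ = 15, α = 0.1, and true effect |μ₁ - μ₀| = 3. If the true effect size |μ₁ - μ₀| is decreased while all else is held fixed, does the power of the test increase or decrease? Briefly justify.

Power decreases: a smaller true effect decreases the non-centrality λ = |μ₁ - μ₀|/(σ/√n).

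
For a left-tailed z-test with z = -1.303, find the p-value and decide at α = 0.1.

p = P(Z < -1.303) = Φ(-1.303) ≈ 0.0963. Since p < 0.1, reject H₀ (significant) at α = 0.1.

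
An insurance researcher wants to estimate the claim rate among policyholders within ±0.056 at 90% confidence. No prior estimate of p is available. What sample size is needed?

Conservative approach: use p = 0.5 (maximizes p(1-p) = 0.25). n = z²(0.25)/E² = 1.645²×0.25/0.056² = 215.7 → n = 216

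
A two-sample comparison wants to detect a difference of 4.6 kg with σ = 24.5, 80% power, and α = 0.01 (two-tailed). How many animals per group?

n per group = 2(z_α/2 + z_β)²σ²/d² = 2×(2.576 + 0.84)²×24.5²/4.6² = 662.04 → n = 663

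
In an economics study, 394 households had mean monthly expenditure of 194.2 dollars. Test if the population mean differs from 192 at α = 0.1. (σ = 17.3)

z = (x̄ - μ₀)/(σ/√n) = (194.2 - 192)/(17.3/√394) = 2.524. Critical value: ±1.645. Since |2.524| > 1.645, Reject H₀.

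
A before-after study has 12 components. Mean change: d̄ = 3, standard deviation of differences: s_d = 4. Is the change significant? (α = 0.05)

t = d̄/(s_d/√n) = 3/(4/√12) = 2.598. df = 11, critical t = ±2.201. Reject H₀.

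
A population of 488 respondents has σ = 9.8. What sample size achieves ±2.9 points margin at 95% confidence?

Without FPC: n₀ = (1.96×9.8/2.9)² = 43.87. With FPC: n = n₀N/(n₀+N-1) = 40.3 → n = 41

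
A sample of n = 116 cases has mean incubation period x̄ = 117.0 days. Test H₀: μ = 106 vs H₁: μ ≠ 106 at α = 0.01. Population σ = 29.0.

z = (x̄ - μ₀)/(σ/√n) = (117.0 - 106)/(29.0/√116) = 4.085. Critical value: ±2.576. Since |4.085| > 2.576, Reject H₀.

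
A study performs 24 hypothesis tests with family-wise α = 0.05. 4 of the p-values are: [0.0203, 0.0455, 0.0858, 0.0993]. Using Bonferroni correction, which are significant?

Bonferroni α = 0.05/24 = 0.00208. None of the given p-values are significant.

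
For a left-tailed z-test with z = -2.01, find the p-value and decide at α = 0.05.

p = P(Z < -2.01) = Φ(-2.01) ≈ 0.0222. Since p < 0.05, reject H₀ (significant) at α = 0.05.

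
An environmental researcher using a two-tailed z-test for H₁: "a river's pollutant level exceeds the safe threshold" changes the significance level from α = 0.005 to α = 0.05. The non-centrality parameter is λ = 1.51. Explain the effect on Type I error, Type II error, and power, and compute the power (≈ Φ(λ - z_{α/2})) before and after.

Increasing α from 0.005 to 0.05:
• Type I error rate increases (α is the Type I rate by definition).
• Critical value moves from z_{α/2} = 2.807 to 1.96, so power = Φ(λ - z_{α/2}) goes from Φ(1.51 - 2.807) = 0.097 to Φ(1.51 - 1.96) = 0.326.
• Type II error rate β = 1 - power therefore decreases (0.903 → 0.674).
Appropriate when false negatives are costly — here, allowing unsafe pollution to continue.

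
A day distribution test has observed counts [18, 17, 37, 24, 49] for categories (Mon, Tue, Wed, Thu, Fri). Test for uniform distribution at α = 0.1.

Expected = 29 each. χ² = Σ(O-E)²/E = 26.0. df = 4, critical value = 7.779. Reject H₀.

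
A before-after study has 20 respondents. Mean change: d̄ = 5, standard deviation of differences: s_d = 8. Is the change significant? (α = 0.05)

t = d̄/(s_d/√n) = 5/(8/√20) = 2.795. df = 19, critical t = ±2.093. Reject H₀.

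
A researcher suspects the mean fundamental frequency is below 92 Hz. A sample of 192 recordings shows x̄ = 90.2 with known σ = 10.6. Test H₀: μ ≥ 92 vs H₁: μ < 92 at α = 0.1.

z = -2.353. Critical value: -1.28. Reject H₀.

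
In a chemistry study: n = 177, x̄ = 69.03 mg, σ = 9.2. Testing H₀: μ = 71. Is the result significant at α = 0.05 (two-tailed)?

z = (69.03 - 71)/(9.2/√177) = -2.849. Since |z| > 1.96, significant at α = 0.05.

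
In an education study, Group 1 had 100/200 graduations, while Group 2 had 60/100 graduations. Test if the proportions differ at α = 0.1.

p̂₁ = 0.5, p̂₂ = 0.6, pooled p̂ = 0.533. z = -1.637. Critical: ±1.645. Fail to reject H₀.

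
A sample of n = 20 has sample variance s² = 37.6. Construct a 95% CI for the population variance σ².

df = 19. χ²_{0.025} = 32.852, χ²_{0.975} = 8.907. CI for σ² = ((n-1)s²/χ²_{α/2}, (n-1)s²/χ²_{1-α/2}) = (19·37.6/32.852, 19·37.6/8.907) = (21.75, 80.21)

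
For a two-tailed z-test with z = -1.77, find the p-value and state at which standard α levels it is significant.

p = 2·P(Z > |-1.77|) = 2·(1 - Φ(1.77)) ≈ 0.0767. Significant at α = 0.1.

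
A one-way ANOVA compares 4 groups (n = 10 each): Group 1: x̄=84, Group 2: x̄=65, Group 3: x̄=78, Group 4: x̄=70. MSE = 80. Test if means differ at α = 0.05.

Grand mean = 74.25. SS_between = 2127.5, MS_between = 709.17. F = 8.865, F_crit ≈ 2.866. Reject H₀.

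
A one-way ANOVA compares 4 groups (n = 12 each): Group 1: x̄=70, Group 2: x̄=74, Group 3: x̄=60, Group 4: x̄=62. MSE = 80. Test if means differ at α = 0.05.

Grand mean = 66.5. SS_between = 1572.0, MS_between = 524.0. F = 6.55, F_crit ≈ 2.816. Reject H₀.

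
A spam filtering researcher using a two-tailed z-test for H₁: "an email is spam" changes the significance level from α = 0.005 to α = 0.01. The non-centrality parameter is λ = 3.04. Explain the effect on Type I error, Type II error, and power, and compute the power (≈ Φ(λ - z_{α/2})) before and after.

Increasing α from 0.005 to 0.01:
• Type I error rate increases (α is the Type I rate by definition).
• Critical value moves from z_{α/2} = 2.807 to 2.576, so power = Φ(λ - z_{α/2}) goes from Φ(3.04 - 2.807) = 0.592 to Φ(3.04 - 2.576) = 0.679.
• Type II error rate β = 1 - power therefore decreases (0.408 → 0.321).
Appropriate when false negatives are costly — here, a spam email lands in the inbox.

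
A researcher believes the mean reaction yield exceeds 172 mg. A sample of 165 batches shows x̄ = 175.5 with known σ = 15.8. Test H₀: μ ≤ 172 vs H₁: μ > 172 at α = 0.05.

z = 2.845. Critical value: 1.645. Reject H₀.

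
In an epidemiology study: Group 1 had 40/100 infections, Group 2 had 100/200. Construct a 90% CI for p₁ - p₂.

p̂₁ = 0.4, p̂₂ = 0.5. Difference = -0.1. CI = (-0.199, -0.001)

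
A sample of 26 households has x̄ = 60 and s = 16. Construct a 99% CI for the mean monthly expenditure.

CI = x̄ ± t*(s/√n) = 60 ± 2.787(16/√26) = (51.25, 68.75)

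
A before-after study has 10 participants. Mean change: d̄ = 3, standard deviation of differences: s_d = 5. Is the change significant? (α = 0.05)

t = d̄/(s_d/√n) = 3/(5/√10) = 1.897. df = 9, critical t = ±2.262. Fail to reject H₀.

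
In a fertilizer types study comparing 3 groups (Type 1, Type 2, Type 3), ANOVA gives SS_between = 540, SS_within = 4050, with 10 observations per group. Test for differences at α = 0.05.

df_between = 2, df_within = 27. F = MS_between/MS_within = 270.0/150.0 = 1.8. F_crit ≈ 3.354. Fail to reject H₀.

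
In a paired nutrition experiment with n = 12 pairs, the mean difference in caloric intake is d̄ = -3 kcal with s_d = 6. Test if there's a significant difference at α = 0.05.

t = d̄/(s_d/√n) = -3/(6/√12) = -1.732. df = 11, critical t = ±2.201. Fail to reject H₀.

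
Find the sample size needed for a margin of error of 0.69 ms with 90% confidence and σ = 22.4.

n = (z*σ/E)² = (1.645×22.4/0.69)² = 2851.9 → n = 2852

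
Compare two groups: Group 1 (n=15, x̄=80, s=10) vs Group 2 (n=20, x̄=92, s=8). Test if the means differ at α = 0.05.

Pooled sp = 8.9. t = -3.946, df = 33. Critical t = ±2.035. Reject H₀.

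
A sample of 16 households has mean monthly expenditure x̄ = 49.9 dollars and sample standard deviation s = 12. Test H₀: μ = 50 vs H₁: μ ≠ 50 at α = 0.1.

t = (x̄ - μ₀)/(s/√n) = (49.9 - 50)/(12/√16) = -0.033. df = 15, critical t = ±1.753. Fail to reject H₀.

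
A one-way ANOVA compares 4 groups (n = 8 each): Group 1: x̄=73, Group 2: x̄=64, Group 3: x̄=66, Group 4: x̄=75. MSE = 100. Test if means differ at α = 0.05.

Grand mean = 69.5. SS_between = 680.0, MS_between = 226.67. F = 2.267, F_crit ≈ 2.947. Fail to reject H₀.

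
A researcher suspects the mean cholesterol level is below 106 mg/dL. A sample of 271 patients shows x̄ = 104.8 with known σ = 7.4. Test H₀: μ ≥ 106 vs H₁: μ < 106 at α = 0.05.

z = -2.67. Critical value: -1.645. Reject H₀.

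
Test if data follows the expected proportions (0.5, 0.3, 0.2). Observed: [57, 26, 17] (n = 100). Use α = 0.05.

Expected: [50.0, 30.0, 20.0]. χ² = 1.963. df = 2, critical = 5.991. Fail to reject H₀.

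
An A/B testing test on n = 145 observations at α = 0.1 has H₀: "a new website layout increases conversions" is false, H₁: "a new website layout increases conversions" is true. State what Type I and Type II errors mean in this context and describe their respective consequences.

Type I (false positive): concluding that a new website layout increases conversions when it is not — rolling out a layout that doesn't actually help — wasted engineering effort. Type II (false negative): failing to conclude that a new website layout increases conversions when it is — discarding a layout that would have improved conversions — lost revenue. Which is costlier depends on domain priorities and is a judgement call rather than a statistical fact.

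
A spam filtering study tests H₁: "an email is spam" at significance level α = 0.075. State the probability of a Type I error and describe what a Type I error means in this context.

P(Type I error) = α = 0.075. A Type I error is rejecting H₀ when H₀ is actually true (false positive) — here, concluding that an email is spam when in fact this is not the case. Consequence: a legitimate email is sent to the spam folder and the user misses it.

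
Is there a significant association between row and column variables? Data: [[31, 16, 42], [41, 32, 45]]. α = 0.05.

χ² = 2.818. df = 2, critical = 5.991. Fail to reject H₀. No evidence of dependence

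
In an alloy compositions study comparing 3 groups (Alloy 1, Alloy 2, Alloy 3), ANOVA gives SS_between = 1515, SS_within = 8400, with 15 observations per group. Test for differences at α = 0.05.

df_between = 2, df_within = 42. F = MS_between/MS_within = 757.5/200.0 = 3.788. F_crit ≈ 3.22. Reject H₀. At least one mean differs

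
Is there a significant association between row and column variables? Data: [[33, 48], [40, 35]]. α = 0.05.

χ² = 2.48. df = 1, critical = 3.841. Fail to reject H₀. No evidence of dependence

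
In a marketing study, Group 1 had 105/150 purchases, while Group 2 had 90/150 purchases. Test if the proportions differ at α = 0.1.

p̂₁ = 0.7, p̂₂ = 0.6, pooled p̂ = 0.65. z = 1.816. Critical: ±1.645. Reject H₀.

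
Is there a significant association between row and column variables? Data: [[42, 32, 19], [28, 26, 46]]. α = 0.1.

χ² = 14.401. df = 2, critical = 4.605. Reject H₀. Variables are dependent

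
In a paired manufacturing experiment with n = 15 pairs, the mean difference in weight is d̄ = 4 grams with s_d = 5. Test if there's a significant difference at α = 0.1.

t = d̄/(s_d/√n) = 4/(5/√15) = 3.098. df = 14, critical t = ±1.761. Reject H₀.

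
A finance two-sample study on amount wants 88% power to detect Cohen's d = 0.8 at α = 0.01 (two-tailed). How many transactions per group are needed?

z_{α/2} = 2.576, z_β = Φ⁻¹(0.88) = 1.175. For large effect (d = 0.8): n per group = 2(z_{α/2} + z_β)²/d² = 2(2.576 + 1.175)²/0.8² = 44.0 → 44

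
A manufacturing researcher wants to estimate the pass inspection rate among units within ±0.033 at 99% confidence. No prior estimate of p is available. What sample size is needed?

Conservative approach: use p = 0.5 (maximizes p(1-p) = 0.25). n = z²(0.25)/E² = 2.576²×0.25/0.033² = 1523.4 → n = 1524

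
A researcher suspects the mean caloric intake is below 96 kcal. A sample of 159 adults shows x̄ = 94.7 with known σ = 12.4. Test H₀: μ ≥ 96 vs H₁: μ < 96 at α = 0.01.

z = -1.322. Critical value: -2.33. Fail to reject H₀.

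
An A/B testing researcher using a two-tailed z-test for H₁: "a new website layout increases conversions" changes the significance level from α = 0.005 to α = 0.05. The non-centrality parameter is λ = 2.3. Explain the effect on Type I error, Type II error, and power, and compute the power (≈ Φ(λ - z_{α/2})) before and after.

Increasing α from 0.005 to 0.05:
• Type I error rate increases (α is the Type I rate by definition).
• Critical value moves from z_{α/2} = 2.807 to 1.96, so power = Φ(λ - z_{α/2}) goes from Φ(2.3 - 2.807) = 0.306 to Φ(2.3 - 1.96) = 0.633.
• Type II error rate β = 1 - power therefore decreases (0.694 → 0.367).
Appropriate when false negatives are costly — here, discarding a layout that would have improved conversions — lost revenue.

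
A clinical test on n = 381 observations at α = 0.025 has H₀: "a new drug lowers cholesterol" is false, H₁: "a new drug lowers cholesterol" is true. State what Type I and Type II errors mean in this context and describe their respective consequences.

Type I (false positive): concluding that a new drug lowers cholesterol when it is not — approving an ineffective drug — patients take a useless medication and may skip effective alternatives. Type II (false negative): failing to conclude that a new drug lowers cholesterol when it is — shelving an effective drug — patients miss out on a treatment that would have helped. Which is costlier depends on domain priorities and is a judgement call rather than a statistical fact.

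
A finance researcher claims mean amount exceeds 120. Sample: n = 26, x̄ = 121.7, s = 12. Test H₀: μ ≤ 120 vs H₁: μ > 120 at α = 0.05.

t = (121.7 - 120)/(12/√26) = 0.722, df = 25. Critical t = 1.708. Fail to reject H₀.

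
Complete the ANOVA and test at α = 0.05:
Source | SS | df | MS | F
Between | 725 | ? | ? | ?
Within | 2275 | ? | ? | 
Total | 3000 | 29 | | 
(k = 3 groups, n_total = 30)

df_between = 2, df_within = 27. MS_between = 362.5, MS_within = 84.26. F = 4.302, F_crit ≈ 3.354. Reject H₀.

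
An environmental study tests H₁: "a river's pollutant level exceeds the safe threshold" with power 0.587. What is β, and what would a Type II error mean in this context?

β = 1 - power = 1 - 0.587 = 0.413. A Type II error is failing to reject H₀ when H₀ is false (false negative) — here, failing to conclude that a river's pollutant level exceeds the safe threshold when in fact it is true. Consequence: allowing unsafe pollution to continue.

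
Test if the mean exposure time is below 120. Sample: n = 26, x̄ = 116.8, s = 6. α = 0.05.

t = (116.8 - 120)/(6/√26) = -2.719, df = 25. Critical t = -1.708. Reject H₀.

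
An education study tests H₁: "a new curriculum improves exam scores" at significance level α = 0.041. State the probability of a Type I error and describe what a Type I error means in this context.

P(Type I error) = α = 0.041. A Type I error is rejecting H₀ when H₀ is actually true (false positive) — here, concluding that a new curriculum improves exam scores when in fact this is not the case. Consequence: adopting a curriculum that gives no real benefit — disruption for nothing.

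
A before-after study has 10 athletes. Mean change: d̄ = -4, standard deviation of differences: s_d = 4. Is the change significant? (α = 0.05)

t = d̄/(s_d/√n) = -4/(4/√10) = -3.162. df = 9, critical t = ±2.262. Reject H₀.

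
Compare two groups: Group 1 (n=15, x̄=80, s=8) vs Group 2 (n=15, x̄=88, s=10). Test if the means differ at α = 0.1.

Pooled sp = 9.06. t = -2.419, df = 28. Critical t = ±1.701. Reject H₀.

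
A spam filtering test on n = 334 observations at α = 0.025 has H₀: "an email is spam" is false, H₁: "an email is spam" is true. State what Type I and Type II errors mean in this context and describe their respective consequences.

Type I (false positive): concluding that an email is spam when it is not — a legitimate email is sent to the spam folder and the user misses it. Type II (false negative): failing to conclude that an email is spam when it is — a spam email lands in the inbox. Which is costlier depends on domain priorities and is a judgement call rather than a statistical fact.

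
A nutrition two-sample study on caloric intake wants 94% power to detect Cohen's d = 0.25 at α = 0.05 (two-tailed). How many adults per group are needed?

z_{α/2} = 1.96, z_β = Φ⁻¹(0.94) = 1.555. For small effect (d = 0.25): n per group = 2(z_{α/2} + z_β)²/d² = 2(1.96 + 1.555)²/0.25² = 395.4 → 396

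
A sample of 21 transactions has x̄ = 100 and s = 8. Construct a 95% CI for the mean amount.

CI = x̄ ± t*(s/√n) = 100 ± 2.086(8/√21) = (96.36, 103.64)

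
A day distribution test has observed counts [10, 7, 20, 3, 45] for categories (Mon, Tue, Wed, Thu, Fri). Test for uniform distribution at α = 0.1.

Expected = 17 each. χ² = Σ(O-E)²/E = 66.941. df = 4, critical value = 7.779. Reject H₀.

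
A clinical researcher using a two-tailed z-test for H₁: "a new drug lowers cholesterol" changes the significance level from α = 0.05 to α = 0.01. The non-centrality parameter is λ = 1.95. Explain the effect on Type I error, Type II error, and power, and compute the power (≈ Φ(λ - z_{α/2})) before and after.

Decreasing α from 0.05 to 0.01:
• Type I error rate decreases (α is the Type I rate by definition).
• Critical value moves from z_{α/2} = 1.96 to 2.576, so power = Φ(λ - z_{α/2}) goes from Φ(1.95 - 1.96) = 0.496 to Φ(1.95 - 2.576) = 0.266.
• Type II error rate β = 1 - power therefore increases (0.504 → 0.734).
Appropriate when false positives are costly — here, approving an ineffective drug — patients take a useless medication and may skip effective alternatives.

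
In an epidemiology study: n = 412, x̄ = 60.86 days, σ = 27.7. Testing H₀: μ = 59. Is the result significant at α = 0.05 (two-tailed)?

z = (60.86 - 59)/(27.7/√412) = 1.363. Since |z| ≤ 1.96, not significant at α = 0.05.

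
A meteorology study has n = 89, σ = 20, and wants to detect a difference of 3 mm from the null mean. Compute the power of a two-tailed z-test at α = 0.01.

SE = σ/√n = 20/√89 = 2.12. Non-centrality λ = d/SE = 3/2.12 = 1.415. Power ≈ Φ(λ - z_{α/2}) = Φ(1.415 - 2.576) = Φ(-1.161) = 0.123.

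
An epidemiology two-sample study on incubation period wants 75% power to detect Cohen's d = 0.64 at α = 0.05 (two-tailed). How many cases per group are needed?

z_{α/2} = 1.96, z_β = Φ⁻¹(0.75) = 0.674. For medium effect (d = 0.64): n per group = 2(z_{α/2} + z_β)²/d² = 2(1.96 + 0.674)²/0.64² = 33.9 → 34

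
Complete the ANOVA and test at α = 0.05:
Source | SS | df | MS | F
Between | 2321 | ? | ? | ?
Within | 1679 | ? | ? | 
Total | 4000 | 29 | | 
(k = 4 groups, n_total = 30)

df_between = 3, df_within = 26. MS_between = 773.67, MS_within = 64.58. F = 11.981, F_crit ≈ 2.975. Reject H₀.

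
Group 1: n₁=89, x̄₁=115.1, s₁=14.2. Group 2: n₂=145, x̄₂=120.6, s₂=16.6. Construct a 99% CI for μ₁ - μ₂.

Difference = -5.5. SE = √(14.2²/89 + 16.6²/145) = 2.041. CI = (-10.76, -0.24)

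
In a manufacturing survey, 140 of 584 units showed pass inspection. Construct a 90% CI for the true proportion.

p̂ = 0.24. CI = p̂ ± z*√(p̂(1-p̂)/n) = (0.211, 0.269)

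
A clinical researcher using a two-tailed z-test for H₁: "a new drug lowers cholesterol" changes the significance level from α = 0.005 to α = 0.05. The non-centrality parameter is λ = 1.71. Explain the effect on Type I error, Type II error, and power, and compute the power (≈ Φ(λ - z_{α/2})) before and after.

Increasing α from 0.005 to 0.05:
• Type I error rate increases (α is the Type I rate by definition).
• Critical value moves from z_{α/2} = 2.807 to 1.96, so power = Φ(λ - z_{α/2}) goes from Φ(1.71 - 2.807) = 0.136 to Φ(1.71 - 1.96) = 0.401.
• Type II error rate β = 1 - power therefore decreases (0.864 → 0.599).
Appropriate when false negatives are costly — here, shelving an effective drug — patients miss out on a treatment that would have helped.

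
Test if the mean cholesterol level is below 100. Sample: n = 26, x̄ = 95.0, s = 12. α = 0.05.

t = (95.0 - 100)/(12/√26) = -2.125, df = 25. Critical t = -1.708. Reject H₀.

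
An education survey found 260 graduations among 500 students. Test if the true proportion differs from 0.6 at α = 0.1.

p̂ = 0.52, p₀ = 0.6. z = (p̂ - p₀)/√(p₀(1-p₀)/n) = -3.651. Critical: ±1.645. Reject H₀.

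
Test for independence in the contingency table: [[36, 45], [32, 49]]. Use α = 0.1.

χ² = 0.406. df = 1, critical = 2.706. Fail to reject H₀. No evidence of dependence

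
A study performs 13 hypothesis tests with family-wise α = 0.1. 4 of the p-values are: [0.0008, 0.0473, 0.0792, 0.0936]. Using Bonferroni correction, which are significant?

Bonferroni α = 0.1/13 = 0.00769. Significant p-values: [0.0008]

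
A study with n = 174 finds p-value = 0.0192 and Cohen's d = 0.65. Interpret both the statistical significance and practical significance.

Statistically significant (p = 0.0192 < 0.05). Cohen's d = 0.65 indicates a medium effect size. Both statistical and practical significance should be considered.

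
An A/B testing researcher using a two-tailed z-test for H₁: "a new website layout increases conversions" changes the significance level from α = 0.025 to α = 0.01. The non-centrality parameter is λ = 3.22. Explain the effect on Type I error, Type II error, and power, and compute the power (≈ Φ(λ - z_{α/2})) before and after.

Decreasing α from 0.025 to 0.01:
• Type I error rate decreases (α is the Type I rate by definition).
• Critical value moves from z_{α/2} = 2.241 to 2.576, so power = Φ(λ - z_{α/2}) goes from Φ(3.22 - 2.241) = 0.836 to Φ(3.22 - 2.576) = 0.74.
• Type II error rate β = 1 - power therefore increases (0.164 → 0.26).
Appropriate when false positives are costly — here, rolling out a layout that doesn't actually help — wasted engineering effort.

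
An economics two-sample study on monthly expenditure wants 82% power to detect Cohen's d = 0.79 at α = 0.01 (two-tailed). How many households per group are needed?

z_{α/2} = 2.576, z_β = Φ⁻¹(0.82) = 0.915. For medium effect (d = 0.79): n per group = 2(z_{α/2} + z_β)²/d² = 2(2.576 + 0.915)²/0.79² = 39.1 → 40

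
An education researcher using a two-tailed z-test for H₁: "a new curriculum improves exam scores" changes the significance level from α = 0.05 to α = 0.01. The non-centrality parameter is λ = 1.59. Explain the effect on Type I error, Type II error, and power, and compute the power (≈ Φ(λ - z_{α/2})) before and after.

Decreasing α from 0.05 to 0.01:
• Type I error rate decreases (α is the Type I rate by definition).
• Critical value moves from z_{α/2} = 1.96 to 2.576, so power = Φ(λ - z_{α/2}) goes from Φ(1.59 - 1.96) = 0.356 to Φ(1.59 - 2.576) = 0.162.
• Type II error rate β = 1 - power therefore increases (0.644 → 0.838).
Appropriate when false positives are costly — here, adopting a curriculum that gives no real benefit — disruption for nothing.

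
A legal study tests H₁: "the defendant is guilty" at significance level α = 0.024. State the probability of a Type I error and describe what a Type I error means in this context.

P(Type I error) = α = 0.024. A Type I error is rejecting H₀ when H₀ is actually true (false positive) — here, concluding that the defendant is guilty when in fact this is not the case. Consequence: convicting an innocent person.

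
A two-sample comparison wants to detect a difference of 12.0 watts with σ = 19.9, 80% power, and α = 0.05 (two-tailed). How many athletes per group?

n per group = 2(z_α/2 + z_β)²σ²/d² = 2×(1.96 + 0.84)²×19.9²/12.0² = 43.1 → n = 44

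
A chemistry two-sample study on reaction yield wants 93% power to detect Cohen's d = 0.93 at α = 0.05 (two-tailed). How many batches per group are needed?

z_{α/2} = 1.96, z_β = Φ⁻¹(0.93) = 1.476. For large effect (d = 0.93): n per group = 2(z_{α/2} + z_β)²/d² = 2(1.96 + 1.476)²/0.93² = 27.3 → 28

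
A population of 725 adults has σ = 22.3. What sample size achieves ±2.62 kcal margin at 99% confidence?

Without FPC: n₀ = (2.576×22.3/2.62)² = 480.727. With FPC: n = n₀N/(n₀+N-1) = 289.3 → n = 290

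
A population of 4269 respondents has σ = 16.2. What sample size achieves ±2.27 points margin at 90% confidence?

Without FPC: n₀ = (1.645×16.2/2.27)² = 137.819. With FPC: n = n₀N/(n₀+N-1) = 133.5 → n = 134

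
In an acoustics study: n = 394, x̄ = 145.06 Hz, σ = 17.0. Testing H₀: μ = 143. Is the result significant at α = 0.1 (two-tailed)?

z = (145.06 - 143)/(17.0/√394) = 2.405. Since |z| > 1.645, significant at α = 0.1.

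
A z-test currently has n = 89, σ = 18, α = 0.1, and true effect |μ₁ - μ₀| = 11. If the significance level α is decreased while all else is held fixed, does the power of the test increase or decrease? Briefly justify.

Power decreases: a smaller α raises the critical value, so less of the H₁ sampling distribution falls in the rejection region.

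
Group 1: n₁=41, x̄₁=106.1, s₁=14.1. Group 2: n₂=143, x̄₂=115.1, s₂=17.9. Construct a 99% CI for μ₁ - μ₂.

Difference = -9.0. SE = √(14.1²/41 + 17.9²/143) = 2.663. CI = (-15.86, -2.14)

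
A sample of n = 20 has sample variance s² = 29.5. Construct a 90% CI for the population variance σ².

df = 19. χ²_{0.05} = 30.144, χ²_{0.95} = 10.117. CI for σ² = ((n-1)s²/χ²_{α/2}, (n-1)s²/χ²_{1-α/2}) = (19·29.5/30.144, 19·29.5/10.117) = (18.59, 55.4)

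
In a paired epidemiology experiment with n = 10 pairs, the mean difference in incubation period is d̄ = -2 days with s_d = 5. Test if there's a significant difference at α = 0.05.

t = d̄/(s_d/√n) = -2/(5/√10) = -1.265. df = 9, critical t = ±2.262. Fail to reject H₀.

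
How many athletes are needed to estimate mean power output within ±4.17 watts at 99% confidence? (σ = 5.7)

n = (z*σ/E)² = (2.576×5.7/4.17)² = 12.4 → n = 13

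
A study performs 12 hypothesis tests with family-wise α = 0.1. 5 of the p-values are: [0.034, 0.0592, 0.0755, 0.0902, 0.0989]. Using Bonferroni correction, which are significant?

Bonferroni α = 0.1/12 = 0.00833. None of the given p-values are significant.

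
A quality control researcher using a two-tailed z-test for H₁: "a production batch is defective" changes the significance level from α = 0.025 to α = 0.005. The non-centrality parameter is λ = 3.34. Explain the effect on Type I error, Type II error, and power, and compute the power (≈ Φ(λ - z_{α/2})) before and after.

Decreasing α from 0.025 to 0.005:
• Type I error rate decreases (α is the Type I rate by definition).
• Critical value moves from z_{α/2} = 2.241 to 2.807, so power = Φ(λ - z_{α/2}) goes from Φ(3.34 - 2.241) = 0.864 to Φ(3.34 - 2.807) = 0.703.
• Type II error rate β = 1 - power therefore increases (0.136 → 0.297).
Appropriate when false positives are costly — here, scrapping a good batch — wasted material and cost for no reason.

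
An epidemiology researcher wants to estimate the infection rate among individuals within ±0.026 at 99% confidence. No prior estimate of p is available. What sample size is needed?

Conservative approach: use p = 0.5 (maximizes p(1-p) = 0.25). n = z²(0.25)/E² = 2.576²×0.25/0.026² = 2454.1 → n = 2455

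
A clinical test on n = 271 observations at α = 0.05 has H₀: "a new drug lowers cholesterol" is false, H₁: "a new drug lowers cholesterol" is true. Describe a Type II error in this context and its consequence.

Type II error: failing to reject H₀ when it is false — concluding that a new drug lowers cholesterol is not supported when in fact it is. Consequence: shelving an effective drug — patients miss out on a treatment that would have helped.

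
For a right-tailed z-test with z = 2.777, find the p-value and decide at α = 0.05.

p = P(Z > 2.777) = 1 - Φ(2.777) ≈ 0.0027. Since p < 0.05, reject H₀ (significant) at α = 0.05.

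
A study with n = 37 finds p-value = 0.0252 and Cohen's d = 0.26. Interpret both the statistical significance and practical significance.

Statistically significant (p = 0.0252 < 0.05). Cohen's d = 0.26 indicates a small effect size. Both statistical and practical significance should be considered.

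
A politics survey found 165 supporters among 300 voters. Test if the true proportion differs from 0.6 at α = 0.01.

p̂ = 0.55, p₀ = 0.6. z = (p̂ - p₀)/√(p₀(1-p₀)/n) = -1.768. Critical: ±2.576. Fail to reject H₀.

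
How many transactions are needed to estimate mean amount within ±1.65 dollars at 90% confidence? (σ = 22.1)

n = (z*σ/E)² = (1.645×22.1/1.65)² = 485.5 → n = 486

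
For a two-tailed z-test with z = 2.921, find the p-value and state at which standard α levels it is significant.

p = 2·P(Z > |2.921|) = 2·(1 - Φ(2.921)) ≈ 0.0035. Significant at α = 0.1; Significant at α = 0.05; Significant at α = 0.01.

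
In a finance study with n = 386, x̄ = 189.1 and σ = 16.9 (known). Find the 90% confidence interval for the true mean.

CI = x̄ ± z*(σ/√n) = 189.1 ± 1.645(16.9/√386) = 189.1 ± 1.42 = (187.68, 190.52)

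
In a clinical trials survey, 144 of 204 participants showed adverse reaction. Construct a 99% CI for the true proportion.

p̂ = 0.706. CI = p̂ ± z*√(p̂(1-p̂)/n) = (0.624, 0.788)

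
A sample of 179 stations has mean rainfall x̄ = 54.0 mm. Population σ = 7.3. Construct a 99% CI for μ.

CI = x̄ ± z*(σ/√n) = 54.0 ± 2.576(7.3/√179) = 54.0 ± 1.41 = (52.59, 55.41)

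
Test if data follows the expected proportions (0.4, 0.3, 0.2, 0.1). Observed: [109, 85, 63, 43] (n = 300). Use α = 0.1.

Expected: [120.0, 90.0, 60.0, 30.0]. χ² = 7.069. df = 3, critical = 6.251. Reject H₀.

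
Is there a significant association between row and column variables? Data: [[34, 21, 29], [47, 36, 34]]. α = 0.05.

χ² = 1.041. df = 2, critical = 5.991. Fail to reject H₀. No evidence of dependence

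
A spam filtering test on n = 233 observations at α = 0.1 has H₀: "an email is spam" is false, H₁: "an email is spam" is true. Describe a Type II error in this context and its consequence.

Type II error: failing to reject H₀ when it is false — concluding that an email is spam is not supported when in fact it is. Consequence: a spam email lands in the inbox.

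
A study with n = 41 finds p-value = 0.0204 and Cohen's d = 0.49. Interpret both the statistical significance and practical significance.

Statistically significant (p = 0.0204 < 0.05). Cohen's d = 0.49 indicates a small effect size. Both statistical and practical significance should be considered.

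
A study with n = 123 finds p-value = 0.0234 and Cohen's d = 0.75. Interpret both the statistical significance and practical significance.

Statistically significant (p = 0.0234 < 0.05). Cohen's d = 0.75 indicates a medium effect size. Both statistical and practical significance should be considered.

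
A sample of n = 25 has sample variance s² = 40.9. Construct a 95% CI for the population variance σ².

df = 24. χ²_{0.025} = 39.364, χ²_{0.975} = 12.401. CI for σ² = ((n-1)s²/χ²_{α/2}, (n-1)s²/χ²_{1-α/2}) = (24·40.9/39.364, 24·40.9/12.401) = (24.94, 79.15)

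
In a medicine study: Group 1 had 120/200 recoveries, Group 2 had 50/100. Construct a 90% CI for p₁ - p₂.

p̂₁ = 0.6, p̂₂ = 0.5. Difference = 0.1. CI = (-0.0, 0.2)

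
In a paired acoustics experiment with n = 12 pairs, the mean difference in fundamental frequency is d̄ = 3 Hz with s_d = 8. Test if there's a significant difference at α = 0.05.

t = d̄/(s_d/√n) = 3/(8/√12) = 1.299. df = 11, critical t = ±2.201. Fail to reject H₀.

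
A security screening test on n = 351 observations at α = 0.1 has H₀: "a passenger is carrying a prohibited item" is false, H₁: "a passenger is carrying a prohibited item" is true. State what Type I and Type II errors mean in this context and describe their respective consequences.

Type I (false positive): concluding that a passenger is carrying a prohibited item when it is not — detaining an innocent passenger — delay and inconvenience. Type II (false negative): failing to conclude that a passenger is carrying a prohibited item when it is — letting a prohibited item through — security breach. Which is costlier depends on domain priorities and is a judgement call rather than a statistical fact.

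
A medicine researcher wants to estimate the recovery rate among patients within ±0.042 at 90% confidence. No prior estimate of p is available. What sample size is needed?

Conservative approach: use p = 0.5 (maximizes p(1-p) = 0.25). n = z²(0.25)/E² = 1.645²×0.25/0.042² = 383.5 → n = 384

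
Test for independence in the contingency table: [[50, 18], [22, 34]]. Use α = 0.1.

χ² = 14.789. df = 1, critical = 2.706. Reject H₀. Variables are dependent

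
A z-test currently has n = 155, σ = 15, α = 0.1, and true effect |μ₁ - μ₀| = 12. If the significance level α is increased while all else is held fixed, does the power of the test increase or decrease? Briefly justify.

Power increases: a larger α lowers the critical value, so more of the H₁ sampling distribution falls in the rejection region.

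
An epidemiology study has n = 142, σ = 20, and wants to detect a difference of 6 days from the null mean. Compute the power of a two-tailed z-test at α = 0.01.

SE = σ/√n = 20/√142 = 1.678. Non-centrality λ = d/SE = 6/1.678 = 3.575. Power ≈ Φ(λ - z_{α/2}) = Φ(3.575 - 2.576) = Φ(0.999) = 0.841.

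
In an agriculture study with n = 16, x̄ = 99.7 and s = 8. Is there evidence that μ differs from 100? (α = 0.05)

t = (x̄ - μ₀)/(s/√n) = (99.7 - 100)/(8/√16) = -0.15. df = 15, critical t = ±2.131. Fail to reject H₀.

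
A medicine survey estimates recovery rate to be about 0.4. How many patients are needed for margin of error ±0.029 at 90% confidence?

n = z²p(1-p)/E² = 1.645²×0.4×0.6/0.029² = 772.2 → n = 773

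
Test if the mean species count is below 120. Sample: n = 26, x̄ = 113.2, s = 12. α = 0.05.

t = (113.2 - 120)/(12/√26) = -2.889, df = 25. Critical t = -1.708. Reject H₀.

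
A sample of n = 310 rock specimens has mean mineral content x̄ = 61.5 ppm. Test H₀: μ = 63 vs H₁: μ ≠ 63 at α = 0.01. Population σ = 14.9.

z = (x̄ - μ₀)/(σ/√n) = (61.5 - 63)/(14.9/√310) = -1.772. Critical value: ±2.576. Since |-1.772| ≤ 2.576, Fail to reject H₀.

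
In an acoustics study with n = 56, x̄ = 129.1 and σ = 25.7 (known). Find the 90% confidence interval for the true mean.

CI = x̄ ± z*(σ/√n) = 129.1 ± 1.645(25.7/√56) = 129.1 ± 5.65 = (123.45, 134.75)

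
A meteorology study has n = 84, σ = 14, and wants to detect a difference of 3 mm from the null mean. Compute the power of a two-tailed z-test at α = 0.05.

SE = σ/√n = 14/√84 = 1.528. Non-centrality λ = d/SE = 3/1.528 = 1.964. Power ≈ Φ(λ - z_{α/2}) = Φ(1.964 - 1.96) = Φ(0.004) = 0.502.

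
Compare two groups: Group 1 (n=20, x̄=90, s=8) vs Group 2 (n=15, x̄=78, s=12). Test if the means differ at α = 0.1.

Pooled sp = 9.9. t = 3.55, df = 33. Critical t = ±1.692. Reject H₀.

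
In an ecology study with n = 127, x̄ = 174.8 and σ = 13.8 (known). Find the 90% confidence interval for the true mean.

CI = x̄ ± z*(σ/√n) = 174.8 ± 1.645(13.8/√127) = 174.8 ± 2.01 = (172.79, 176.81)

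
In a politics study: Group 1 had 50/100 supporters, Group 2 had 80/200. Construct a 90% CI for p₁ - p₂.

p̂₁ = 0.5, p̂₂ = 0.4. Difference = 0.1. CI = (-0.0, 0.2)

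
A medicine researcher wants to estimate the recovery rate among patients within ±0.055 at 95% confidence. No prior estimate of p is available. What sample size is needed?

Conservative approach: use p = 0.5 (maximizes p(1-p) = 0.25). n = z²(0.25)/E² = 1.96²×0.25/0.055² = 317.5 → n = 318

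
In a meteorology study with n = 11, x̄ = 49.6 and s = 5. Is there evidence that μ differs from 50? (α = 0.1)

t = (x̄ - μ₀)/(s/√n) = (49.6 - 50)/(5/√11) = -0.265. df = 10, critical t = ±1.812. Fail to reject H₀.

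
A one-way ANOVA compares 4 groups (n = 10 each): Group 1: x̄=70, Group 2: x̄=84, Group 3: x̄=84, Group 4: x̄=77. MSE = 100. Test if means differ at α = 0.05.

Grand mean = 78.75. SS_between = 1347.5, MS_between = 449.17. F = 4.492, F_crit ≈ 2.866. Reject H₀.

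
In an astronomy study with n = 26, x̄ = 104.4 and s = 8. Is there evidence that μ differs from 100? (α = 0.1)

t = (x̄ - μ₀)/(s/√n) = (104.4 - 100)/(8/√26) = 2.804. df = 25, critical t = ±1.708. Reject H₀.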